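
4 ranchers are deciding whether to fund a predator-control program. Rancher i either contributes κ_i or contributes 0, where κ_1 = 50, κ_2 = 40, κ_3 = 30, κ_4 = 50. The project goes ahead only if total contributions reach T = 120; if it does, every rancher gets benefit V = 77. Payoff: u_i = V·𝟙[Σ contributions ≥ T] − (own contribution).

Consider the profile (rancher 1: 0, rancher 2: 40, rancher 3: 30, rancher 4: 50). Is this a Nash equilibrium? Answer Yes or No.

Yes

Total = 120 ≥ 120: provided.
Rancher 1 (pledges 0, payoff 77): pledging 50 → total 170, payoff 27. No gain.
Rancher 2 (pledges 40, payoff 37): dropping to 0 → total 80, payoff 0. No gain.
Rancher 3 (pledges 30, payoff 47): dropping to 0 → total 90, payoff 0. No gain.
Rancher 4 (pledges 50, payoff 27): dropping to 0 → total 70, payoff 0. No gain.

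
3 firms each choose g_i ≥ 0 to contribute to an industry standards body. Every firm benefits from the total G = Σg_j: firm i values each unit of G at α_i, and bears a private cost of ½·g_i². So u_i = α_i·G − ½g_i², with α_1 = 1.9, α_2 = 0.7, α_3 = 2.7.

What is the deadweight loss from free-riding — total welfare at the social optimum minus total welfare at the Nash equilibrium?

Firm i's FOC: ∂u_i/∂g_i = α_i − g_i = 0, so g_i* = α_i.
NE contributions = (1.9, 0.7, 2.7); G = 5.3.
W^NE = (Σα)·G − ½Σα_i² = 5.3² − ½·11.39 = 22.395.
Planner sets g_i = Σα_j = 5.3 for every i, so G^SO = 3·5.3 = 15.9.
W^SO = (Σα)·G^SO − ½·3·(Σα)² = (3/2)·5.3² = 42.135.
Deadweight loss = W^SO − W^NE = 19.74.

19.74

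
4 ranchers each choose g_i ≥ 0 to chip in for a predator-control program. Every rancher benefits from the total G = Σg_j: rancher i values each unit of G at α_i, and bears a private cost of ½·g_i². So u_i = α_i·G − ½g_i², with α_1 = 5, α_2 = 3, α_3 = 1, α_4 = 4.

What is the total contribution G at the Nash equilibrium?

13

Rancher i's FOC: ∂u_i/∂g_i = α_i − g_i = 0, so g_i* = α_i.
NE contributions = (5, 3, 1, 4); G = 13.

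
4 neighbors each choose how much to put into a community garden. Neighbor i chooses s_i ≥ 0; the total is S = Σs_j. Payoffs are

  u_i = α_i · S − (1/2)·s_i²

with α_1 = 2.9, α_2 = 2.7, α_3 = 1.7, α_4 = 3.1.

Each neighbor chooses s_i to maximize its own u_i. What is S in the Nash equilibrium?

10.4

Neighbor i's FOC: ∂u_i/∂s_i = α_i − s_i = 0, so s_i* = α_i.
NE contributions = (2.9, 2.7, 1.7, 3.1); S = 10.4.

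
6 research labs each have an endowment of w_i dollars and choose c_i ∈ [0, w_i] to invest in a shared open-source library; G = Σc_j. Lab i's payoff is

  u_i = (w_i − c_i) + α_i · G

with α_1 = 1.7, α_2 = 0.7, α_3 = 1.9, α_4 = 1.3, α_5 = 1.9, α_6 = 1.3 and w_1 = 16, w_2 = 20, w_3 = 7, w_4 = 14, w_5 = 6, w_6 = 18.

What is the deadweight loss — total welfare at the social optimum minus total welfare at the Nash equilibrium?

∂u_i/∂c_i = α_i − 1, so lab i contributes w_i if α_i > 1, else 0.
α_i > 1 for i ∈ {1, 3, 4, 5, 6}; NE contributions (16, 0, 7, 14, 6, 18), G = 61.
W^NE = Σw_i − G^NE + (Σα_i)·G^NE = 81 + 7.8·61 = 556.8.
Planner: ∂(Σu_j)/∂c_i = Σα_j − 1 = 7.8 > 0, so everyone contributes w_i; G^SO = 81, W^SO = 81 + 7.8·81 = 712.8.
Deadweight loss = 156.

156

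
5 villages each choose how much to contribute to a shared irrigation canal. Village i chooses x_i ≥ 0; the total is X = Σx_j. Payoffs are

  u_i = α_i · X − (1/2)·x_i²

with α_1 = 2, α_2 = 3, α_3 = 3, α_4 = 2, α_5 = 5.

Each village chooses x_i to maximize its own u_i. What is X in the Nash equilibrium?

Village i's FOC: ∂u_i/∂x_i = α_i − x_i = 0, so x_i* = α_i.
NE contributions = (2, 3, 3, 2, 5); X = 15.

15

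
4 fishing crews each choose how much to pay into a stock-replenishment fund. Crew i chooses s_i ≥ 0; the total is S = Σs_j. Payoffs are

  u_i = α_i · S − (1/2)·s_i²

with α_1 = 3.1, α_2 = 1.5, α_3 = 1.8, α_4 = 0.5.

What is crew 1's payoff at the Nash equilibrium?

16.585

Crew i's FOC: ∂u_i/∂s_i = α_i − s_i = 0, so s_i* = α_i.
NE contributions = (3.1, 1.5, 1.8, 0.5); S = 6.9.
u_1 = α_1·S − ½·(s_1)² = 3.1·6.9 − ½·3.1² = 16.585.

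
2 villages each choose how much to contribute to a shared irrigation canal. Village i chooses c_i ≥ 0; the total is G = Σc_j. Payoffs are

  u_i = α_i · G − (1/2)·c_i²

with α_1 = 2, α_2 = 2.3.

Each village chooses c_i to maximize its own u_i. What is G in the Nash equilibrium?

4.3

Village i's FOC: ∂u_i/∂c_i = α_i − c_i = 0, so c_i* = α_i.
NE contributions = (2, 2.3); G = 4.3.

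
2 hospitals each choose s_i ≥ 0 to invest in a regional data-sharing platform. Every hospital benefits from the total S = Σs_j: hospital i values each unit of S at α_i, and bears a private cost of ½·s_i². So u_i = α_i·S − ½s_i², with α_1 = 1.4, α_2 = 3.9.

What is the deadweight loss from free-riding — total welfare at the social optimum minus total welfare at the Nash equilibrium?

8.585

Hospital i's FOC: ∂u_i/∂s_i = α_i − s_i = 0, so s_i* = α_i.
NE contributions = (1.4, 3.9); S = 5.3.
W^NE = (Σα)·S − ½Σα_i² = 5.3² − ½·17.17 = 19.505.
Planner sets s_i = Σα_j = 5.3 for every i, so S^SO = 2·5.3 = 10.6.
W^SO = (Σα)·S^SO − ½·2·(Σα)² = (2/2)·5.3² = 28.09.
Deadweight loss = W^SO − W^NE = 8.585.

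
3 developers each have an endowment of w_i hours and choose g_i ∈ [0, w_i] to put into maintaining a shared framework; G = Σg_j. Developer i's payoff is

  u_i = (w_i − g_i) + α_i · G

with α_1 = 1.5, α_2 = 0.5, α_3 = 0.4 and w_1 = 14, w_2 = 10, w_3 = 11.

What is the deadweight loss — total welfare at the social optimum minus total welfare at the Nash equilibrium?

∂u_i/∂g_i = α_i − 1, so developer i contributes w_i if α_i > 1, else 0.
α_i > 1 for i ∈ {1}; NE contributions (14, 0, 0), G = 14.
W^NE = Σw_i − G^NE + (Σα_i)·G^NE = 35 + 1.4·14 = 54.6.
Planner: ∂(Σu_j)/∂g_i = Σα_j − 1 = 1.4 > 0, so everyone contributes w_i; G^SO = 35, W^SO = 35 + 1.4·35 = 84.
Deadweight loss = 29.4.

29.4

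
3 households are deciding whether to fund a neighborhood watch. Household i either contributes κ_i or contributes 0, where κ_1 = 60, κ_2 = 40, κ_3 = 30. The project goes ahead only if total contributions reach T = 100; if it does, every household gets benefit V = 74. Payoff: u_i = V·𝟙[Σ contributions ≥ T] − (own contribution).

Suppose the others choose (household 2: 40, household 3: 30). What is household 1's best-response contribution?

60

Others' total = 70. Contributing 60 brings total to 130 ≥ 100: gain V − κ_1 = 14.
Best response: 60.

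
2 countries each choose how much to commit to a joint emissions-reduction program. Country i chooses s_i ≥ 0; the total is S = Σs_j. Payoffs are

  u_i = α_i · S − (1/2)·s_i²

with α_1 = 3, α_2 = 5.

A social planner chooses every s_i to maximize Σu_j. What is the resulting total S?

Planner FOC: ∂(Σu_j)/∂s_i = (Σα_j) − s_i = 0, so s_i^SO = Σα_j = 8 for every i; S^SO = 16.

16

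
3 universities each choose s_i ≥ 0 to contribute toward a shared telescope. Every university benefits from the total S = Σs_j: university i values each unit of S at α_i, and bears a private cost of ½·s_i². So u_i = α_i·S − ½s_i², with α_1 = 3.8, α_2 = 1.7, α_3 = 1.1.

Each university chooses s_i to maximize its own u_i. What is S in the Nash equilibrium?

6.6

University i's FOC: ∂u_i/∂s_i = α_i − s_i = 0, so s_i* = α_i.
NE contributions = (3.8, 1.7, 1.1); S = 6.6.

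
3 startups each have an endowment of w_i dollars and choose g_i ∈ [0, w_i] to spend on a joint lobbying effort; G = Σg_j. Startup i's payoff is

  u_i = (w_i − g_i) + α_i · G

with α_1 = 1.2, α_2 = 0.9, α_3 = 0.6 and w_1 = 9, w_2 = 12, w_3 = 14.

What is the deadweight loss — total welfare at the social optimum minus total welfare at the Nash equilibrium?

44.2

∂u_i/∂g_i = α_i − 1, so startup i contributes w_i if α_i > 1, else 0.
α_i > 1 for i ∈ {1}; NE contributions (9, 0, 0), G = 9.
W^NE = Σw_i − G^NE + (Σα_i)·G^NE = 35 + 1.7·9 = 50.3.
Planner: ∂(Σu_j)/∂g_i = Σα_j − 1 = 1.7 > 0, so everyone contributes w_i; G^SO = 35, W^SO = 35 + 1.7·35 = 94.5.
Deadweight loss = 44.2.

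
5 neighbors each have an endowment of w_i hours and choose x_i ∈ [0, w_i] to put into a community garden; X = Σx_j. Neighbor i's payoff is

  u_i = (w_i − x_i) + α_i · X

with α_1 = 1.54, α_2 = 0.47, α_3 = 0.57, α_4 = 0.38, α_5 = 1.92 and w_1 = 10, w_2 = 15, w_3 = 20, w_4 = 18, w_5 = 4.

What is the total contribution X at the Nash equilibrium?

14

∂u_i/∂x_i = α_i − 1, so neighbor i contributes w_i if α_i > 1, else 0.
α_i > 1 for i ∈ {1, 5}; NE contributions (10, 0, 0, 0, 4), X = 14.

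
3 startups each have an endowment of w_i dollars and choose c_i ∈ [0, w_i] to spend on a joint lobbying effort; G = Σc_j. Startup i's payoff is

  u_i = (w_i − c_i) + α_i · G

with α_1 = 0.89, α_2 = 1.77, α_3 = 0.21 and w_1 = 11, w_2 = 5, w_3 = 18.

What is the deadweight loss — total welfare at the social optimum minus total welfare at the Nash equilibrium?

54.23

∂u_i/∂c_i = α_i − 1, so startup i contributes w_i if α_i > 1, else 0.
α_i > 1 for i ∈ {2}; NE contributions (0, 5, 0), G = 5.
W^NE = Σw_i − G^NE + (Σα_i)·G^NE = 34 + 1.87·5 = 43.35.
Planner: ∂(Σu_j)/∂c_i = Σα_j − 1 = 1.87 > 0, so everyone contributes w_i; G^SO = 34, W^SO = 34 + 1.87·34 = 97.58.
Deadweight loss = 54.23.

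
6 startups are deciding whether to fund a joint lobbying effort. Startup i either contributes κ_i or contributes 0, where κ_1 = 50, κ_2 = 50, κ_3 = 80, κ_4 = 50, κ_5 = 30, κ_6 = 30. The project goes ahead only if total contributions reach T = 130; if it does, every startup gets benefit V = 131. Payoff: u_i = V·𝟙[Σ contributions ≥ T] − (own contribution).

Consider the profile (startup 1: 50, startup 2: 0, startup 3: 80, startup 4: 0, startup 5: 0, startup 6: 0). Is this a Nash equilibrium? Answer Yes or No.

Total = 130 ≥ 130: provided.
Startup 1 (pledges 50, payoff 81): dropping to 0 → total 80, payoff 0. No gain.
Startup 2 (pledges 0, payoff 131): pledging 50 → total 180, payoff 81. No gain.
Startup 3 (pledges 80, payoff 51): dropping to 0 → total 50, payoff 0. No gain.
Startup 4 (pledges 0, payoff 131): pledging 50 → total 180, payoff 81. No gain.
Startup 5 (pledges 0, payoff 131): pledging 30 → total 160, payoff 101. No gain.
Startup 6 (pledges 0, payoff 131): pledging 30 → total 160, payoff 101. No gain.

Yes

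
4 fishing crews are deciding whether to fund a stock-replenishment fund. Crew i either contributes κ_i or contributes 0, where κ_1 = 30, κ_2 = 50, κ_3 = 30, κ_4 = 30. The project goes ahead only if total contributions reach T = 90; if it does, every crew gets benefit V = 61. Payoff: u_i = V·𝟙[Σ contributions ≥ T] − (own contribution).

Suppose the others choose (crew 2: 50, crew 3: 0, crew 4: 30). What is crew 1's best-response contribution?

30

Others' total = 80. Contributing 30 brings total to 110 ≥ 90: gain V − κ_1 = 31.
Best response: 30.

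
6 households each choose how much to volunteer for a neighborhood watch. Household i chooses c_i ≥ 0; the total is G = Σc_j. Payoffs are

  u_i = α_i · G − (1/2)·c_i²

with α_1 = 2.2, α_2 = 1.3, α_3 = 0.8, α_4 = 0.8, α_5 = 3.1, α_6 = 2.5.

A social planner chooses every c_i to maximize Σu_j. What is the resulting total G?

Planner FOC: ∂(Σu_j)/∂c_i = (Σα_j) − c_i = 0, so c_i^SO = Σα_j = 10.7 for every i; G^SO = 64.2.

64.2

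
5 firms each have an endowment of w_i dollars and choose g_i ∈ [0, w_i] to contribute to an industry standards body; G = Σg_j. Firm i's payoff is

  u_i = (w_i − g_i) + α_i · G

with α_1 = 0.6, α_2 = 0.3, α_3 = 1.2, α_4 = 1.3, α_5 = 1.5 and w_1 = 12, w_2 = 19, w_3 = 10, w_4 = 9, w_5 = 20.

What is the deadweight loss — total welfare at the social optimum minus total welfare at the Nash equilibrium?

120.9

∂u_i/∂g_i = α_i − 1, so firm i contributes w_i if α_i > 1, else 0.
α_i > 1 for i ∈ {3, 4, 5}; NE contributions (0, 0, 10, 9, 20), G = 39.
W^NE = Σw_i − G^NE + (Σα_i)·G^NE = 70 + 3.9·39 = 222.1.
Planner: ∂(Σu_j)/∂g_i = Σα_j − 1 = 3.9 > 0, so everyone contributes w_i; G^SO = 70, W^SO = 70 + 3.9·70 = 343.
Deadweight loss = 120.9.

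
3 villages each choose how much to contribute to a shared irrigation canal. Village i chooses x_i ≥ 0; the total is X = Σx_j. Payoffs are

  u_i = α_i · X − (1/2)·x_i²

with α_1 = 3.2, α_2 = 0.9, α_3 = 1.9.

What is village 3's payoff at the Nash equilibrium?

Village i's FOC: ∂u_i/∂x_i = α_i − x_i = 0, so x_i* = α_i.
NE contributions = (3.2, 0.9, 1.9); X = 6.
u_3 = α_3·X − ½·(x_3)² = 1.9·6 − ½·1.9² = 9.595.

9.595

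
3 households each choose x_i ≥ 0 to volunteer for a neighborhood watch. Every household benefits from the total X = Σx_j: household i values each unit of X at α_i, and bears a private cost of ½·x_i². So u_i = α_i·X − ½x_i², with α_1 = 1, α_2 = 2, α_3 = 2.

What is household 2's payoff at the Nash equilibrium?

8

Household i's FOC: ∂u_i/∂x_i = α_i − x_i = 0, so x_i* = α_i.
NE contributions = (1, 2, 2); X = 5.
u_2 = α_2·X − ½·(x_2)² = 2·5 − ½·2² = 8.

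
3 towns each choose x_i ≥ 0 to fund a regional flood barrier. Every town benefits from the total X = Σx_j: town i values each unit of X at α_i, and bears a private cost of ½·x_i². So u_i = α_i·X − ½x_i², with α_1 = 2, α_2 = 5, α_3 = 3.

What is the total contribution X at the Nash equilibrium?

10

Town i's FOC: ∂u_i/∂x_i = α_i − x_i = 0, so x_i* = α_i.
NE contributions = (2, 5, 3); X = 10.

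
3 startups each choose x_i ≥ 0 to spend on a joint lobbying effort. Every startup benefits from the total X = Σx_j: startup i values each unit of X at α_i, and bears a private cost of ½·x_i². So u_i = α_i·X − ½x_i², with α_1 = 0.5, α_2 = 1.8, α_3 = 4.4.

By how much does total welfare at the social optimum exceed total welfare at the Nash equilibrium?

Startup i's FOC: ∂u_i/∂x_i = α_i − x_i = 0, so x_i* = α_i.
NE contributions = (0.5, 1.8, 4.4); X = 6.7.
W^NE = (Σα)·X − ½Σα_i² = 6.7² − ½·22.85 = 33.465.
Planner sets x_i = Σα_j = 6.7 for every i, so X^SO = 3·6.7 = 20.1.
W^SO = (Σα)·X^SO − ½·3·(Σα)² = (3/2)·6.7² = 67.335.
Deadweight loss = W^SO − W^NE = 33.87.

33.87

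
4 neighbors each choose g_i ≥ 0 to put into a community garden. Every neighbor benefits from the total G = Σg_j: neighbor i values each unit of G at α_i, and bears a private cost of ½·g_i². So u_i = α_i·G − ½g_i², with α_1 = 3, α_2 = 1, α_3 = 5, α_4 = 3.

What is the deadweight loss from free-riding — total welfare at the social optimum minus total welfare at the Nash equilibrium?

Neighbor i's FOC: ∂u_i/∂g_i = α_i − g_i = 0, so g_i* = α_i.
NE contributions = (3, 1, 5, 3); G = 12.
W^NE = (Σα)·G − ½Σα_i² = 12² − ½·44 = 122.
Planner sets g_i = Σα_j = 12 for every i, so G^SO = 4·12 = 48.
W^SO = (Σα)·G^SO − ½·4·(Σα)² = (4/2)·12² = 288.
Deadweight loss = W^SO − W^NE = 166.

166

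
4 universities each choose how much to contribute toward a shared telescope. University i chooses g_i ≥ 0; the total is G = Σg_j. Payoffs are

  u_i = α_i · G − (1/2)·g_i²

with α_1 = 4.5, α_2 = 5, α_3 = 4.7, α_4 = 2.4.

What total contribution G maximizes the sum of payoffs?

66.4

Planner FOC: ∂(Σu_j)/∂g_i = (Σα_j) − g_i = 0, so g_i^SO = Σα_j = 16.6 for every i; G^SO = 66.4.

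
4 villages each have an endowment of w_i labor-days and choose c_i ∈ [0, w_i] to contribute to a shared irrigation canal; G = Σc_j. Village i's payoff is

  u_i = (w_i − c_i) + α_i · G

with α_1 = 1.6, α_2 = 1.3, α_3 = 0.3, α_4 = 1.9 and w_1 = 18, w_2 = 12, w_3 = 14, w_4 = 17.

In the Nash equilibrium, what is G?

∂u_i/∂c_i = α_i − 1, so village i contributes w_i if α_i > 1, else 0.
α_i > 1 for i ∈ {1, 2, 4}; NE contributions (18, 12, 0, 17), G = 47.

47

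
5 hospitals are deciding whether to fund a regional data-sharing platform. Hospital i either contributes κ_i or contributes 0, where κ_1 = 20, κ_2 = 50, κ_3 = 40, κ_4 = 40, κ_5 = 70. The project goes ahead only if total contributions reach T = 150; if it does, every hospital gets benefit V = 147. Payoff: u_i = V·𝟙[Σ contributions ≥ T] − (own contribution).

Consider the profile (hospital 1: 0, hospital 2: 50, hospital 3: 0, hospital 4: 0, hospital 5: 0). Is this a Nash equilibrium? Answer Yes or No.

No

Total = 50 < 150: not provided.
Hospital 1 (pledges 0, payoff 0): pledging 20 → total 70, payoff -20. No gain.
Hospital 2 (pledges 50, payoff -50): dropping to 0 → total 0, payoff 0. Profitable deviation.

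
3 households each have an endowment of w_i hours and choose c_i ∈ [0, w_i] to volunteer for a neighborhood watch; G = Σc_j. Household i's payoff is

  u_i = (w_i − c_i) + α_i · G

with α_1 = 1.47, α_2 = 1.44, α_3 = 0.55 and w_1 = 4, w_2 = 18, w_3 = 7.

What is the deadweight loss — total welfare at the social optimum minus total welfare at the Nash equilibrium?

∂u_i/∂c_i = α_i − 1, so household i contributes w_i if α_i > 1, else 0.
α_i > 1 for i ∈ {1, 2}; NE contributions (4, 18, 0), G = 22.
W^NE = Σw_i − G^NE + (Σα_i)·G^NE = 29 + 2.46·22 = 83.12.
Planner: ∂(Σu_j)/∂c_i = Σα_j − 1 = 2.46 > 0, so everyone contributes w_i; G^SO = 29, W^SO = 29 + 2.46·29 = 100.34.
Deadweight loss = 17.22.

17.22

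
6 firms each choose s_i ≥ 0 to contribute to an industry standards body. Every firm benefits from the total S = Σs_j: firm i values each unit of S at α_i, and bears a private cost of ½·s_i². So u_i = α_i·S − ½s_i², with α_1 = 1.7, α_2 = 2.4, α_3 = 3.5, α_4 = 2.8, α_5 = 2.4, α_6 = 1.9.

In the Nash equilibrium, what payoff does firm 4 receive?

37.24

Firm i's FOC: ∂u_i/∂s_i = α_i − s_i = 0, so s_i* = α_i.
NE contributions = (1.7, 2.4, 3.5, 2.8, 2.4, 1.9); S = 14.7.
u_4 = α_4·S − ½·(s_4)² = 2.8·14.7 − ½·2.8² = 37.24.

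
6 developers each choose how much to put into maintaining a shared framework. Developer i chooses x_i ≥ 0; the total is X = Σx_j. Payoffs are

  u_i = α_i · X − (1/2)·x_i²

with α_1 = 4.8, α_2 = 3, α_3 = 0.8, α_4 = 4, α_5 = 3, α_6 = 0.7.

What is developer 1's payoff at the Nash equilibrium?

66.72

Developer i's FOC: ∂u_i/∂x_i = α_i − x_i = 0, so x_i* = α_i.
NE contributions = (4.8, 3, 0.8, 4, 3, 0.7); X = 16.3.
u_1 = α_1·X − ½·(x_1)² = 4.8·16.3 − ½·4.8² = 66.72.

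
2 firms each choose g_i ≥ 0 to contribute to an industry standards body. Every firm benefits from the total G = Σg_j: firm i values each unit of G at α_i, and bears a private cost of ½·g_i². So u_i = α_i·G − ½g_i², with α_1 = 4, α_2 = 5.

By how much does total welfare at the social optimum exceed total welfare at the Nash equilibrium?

Firm i's FOC: ∂u_i/∂g_i = α_i − g_i = 0, so g_i* = α_i.
NE contributions = (4, 5); G = 9.
W^NE = (Σα)·G − ½Σα_i² = 9² − ½·41 = 60.5.
Planner sets g_i = Σα_j = 9 for every i, so G^SO = 2·9 = 18.
W^SO = (Σα)·G^SO − ½·2·(Σα)² = (2/2)·9² = 81.
Deadweight loss = W^SO − W^NE = 20.5.

20.5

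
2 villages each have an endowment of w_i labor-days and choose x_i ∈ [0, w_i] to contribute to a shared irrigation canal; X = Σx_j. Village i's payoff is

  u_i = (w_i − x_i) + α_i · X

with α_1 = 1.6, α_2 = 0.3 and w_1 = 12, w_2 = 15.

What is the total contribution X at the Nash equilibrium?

∂u_i/∂x_i = α_i − 1, so village i contributes w_i if α_i > 1, else 0.
α_i > 1 for i ∈ {1}; NE contributions (12, 0), X = 12.

12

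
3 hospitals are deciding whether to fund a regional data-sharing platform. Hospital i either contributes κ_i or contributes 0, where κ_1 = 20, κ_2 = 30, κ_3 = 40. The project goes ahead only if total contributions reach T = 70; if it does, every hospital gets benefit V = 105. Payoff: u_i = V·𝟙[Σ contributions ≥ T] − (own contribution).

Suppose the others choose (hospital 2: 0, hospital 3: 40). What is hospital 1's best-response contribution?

0

Others' total = 40. Even contributing 20 gives 60 < 70: no benefit either way.
Best response: 0.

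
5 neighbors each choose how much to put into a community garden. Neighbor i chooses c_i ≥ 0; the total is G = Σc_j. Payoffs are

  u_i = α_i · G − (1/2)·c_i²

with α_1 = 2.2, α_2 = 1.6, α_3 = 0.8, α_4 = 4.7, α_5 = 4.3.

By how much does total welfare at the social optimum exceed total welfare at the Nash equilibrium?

301.75

Neighbor i's FOC: ∂u_i/∂c_i = α_i − c_i = 0, so c_i* = α_i.
NE contributions = (2.2, 1.6, 0.8, 4.7, 4.3); G = 13.6.
W^NE = (Σα)·G − ½Σα_i² = 13.6² − ½·48.62 = 160.65.
Planner sets c_i = Σα_j = 13.6 for every i, so G^SO = 5·13.6 = 68.
W^SO = (Σα)·G^SO − ½·5·(Σα)² = (5/2)·13.6² = 462.4.
Deadweight loss = W^SO − W^NE = 301.75.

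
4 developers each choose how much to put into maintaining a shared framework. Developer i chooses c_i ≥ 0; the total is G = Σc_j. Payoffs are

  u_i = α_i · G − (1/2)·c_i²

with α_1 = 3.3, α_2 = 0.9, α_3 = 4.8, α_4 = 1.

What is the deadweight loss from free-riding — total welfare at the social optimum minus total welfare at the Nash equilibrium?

117.87

Developer i's FOC: ∂u_i/∂c_i = α_i − c_i = 0, so c_i* = α_i.
NE contributions = (3.3, 0.9, 4.8, 1); G = 10.
W^NE = (Σα)·G − ½Σα_i² = 10² − ½·35.74 = 82.13.
Planner sets c_i = Σα_j = 10 for every i, so G^SO = 4·10 = 40.
W^SO = (Σα)·G^SO − ½·4·(Σα)² = (4/2)·10² = 200.
Deadweight loss = W^SO − W^NE = 117.87.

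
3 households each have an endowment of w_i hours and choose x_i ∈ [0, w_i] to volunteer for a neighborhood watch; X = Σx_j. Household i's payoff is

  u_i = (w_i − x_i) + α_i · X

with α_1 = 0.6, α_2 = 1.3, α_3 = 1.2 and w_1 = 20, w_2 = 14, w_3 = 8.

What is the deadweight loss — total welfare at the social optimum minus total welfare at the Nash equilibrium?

∂u_i/∂x_i = α_i − 1, so household i contributes w_i if α_i > 1, else 0.
α_i > 1 for i ∈ {2, 3}; NE contributions (0, 14, 8), X = 22.
W^NE = Σw_i − X^NE + (Σα_i)·X^NE = 42 + 2.1·22 = 88.2.
Planner: ∂(Σu_j)/∂x_i = Σα_j − 1 = 2.1 > 0, so everyone contributes w_i; X^SO = 42, W^SO = 42 + 2.1·42 = 130.2.
Deadweight loss = 42.

42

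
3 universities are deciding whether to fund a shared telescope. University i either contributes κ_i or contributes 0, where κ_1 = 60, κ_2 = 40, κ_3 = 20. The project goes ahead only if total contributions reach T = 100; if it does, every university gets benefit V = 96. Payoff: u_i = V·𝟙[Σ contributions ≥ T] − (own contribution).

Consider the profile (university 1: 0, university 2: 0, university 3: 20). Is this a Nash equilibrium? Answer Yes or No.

No

Total = 20 < 100: not provided.
University 1 (pledges 0, payoff 0): pledging 60 → total 80, payoff -60. No gain.
University 2 (pledges 0, payoff 0): pledging 40 → total 60, payoff -40. No gain.
University 3 (pledges 20, payoff -20): dropping to 0 → total 0, payoff 0. Profitable deviation.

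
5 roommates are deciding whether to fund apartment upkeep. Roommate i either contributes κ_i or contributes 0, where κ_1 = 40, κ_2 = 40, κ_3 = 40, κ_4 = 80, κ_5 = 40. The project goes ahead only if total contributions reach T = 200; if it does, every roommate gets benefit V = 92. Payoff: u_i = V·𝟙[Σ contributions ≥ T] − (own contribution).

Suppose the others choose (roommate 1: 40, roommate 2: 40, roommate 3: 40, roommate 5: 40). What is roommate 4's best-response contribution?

80

Others' total = 160. Contributing 80 brings total to 240 ≥ 200: gain V − κ_4 = 12.
Best response: 80.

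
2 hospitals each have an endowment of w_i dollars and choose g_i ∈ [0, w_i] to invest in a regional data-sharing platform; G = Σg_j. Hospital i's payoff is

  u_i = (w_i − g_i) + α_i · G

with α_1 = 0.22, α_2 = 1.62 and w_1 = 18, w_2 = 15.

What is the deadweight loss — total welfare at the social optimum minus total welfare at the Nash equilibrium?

15.12

∂u_i/∂g_i = α_i − 1, so hospital i contributes w_i if α_i > 1, else 0.
α_i > 1 for i ∈ {2}; NE contributions (0, 15), G = 15.
W^NE = Σw_i − G^NE + (Σα_i)·G^NE = 33 + 0.84·15 = 45.6.
Planner: ∂(Σu_j)/∂g_i = Σα_j − 1 = 0.84 > 0, so everyone contributes w_i; G^SO = 33, W^SO = 33 + 0.84·33 = 60.72.
Deadweight loss = 15.12.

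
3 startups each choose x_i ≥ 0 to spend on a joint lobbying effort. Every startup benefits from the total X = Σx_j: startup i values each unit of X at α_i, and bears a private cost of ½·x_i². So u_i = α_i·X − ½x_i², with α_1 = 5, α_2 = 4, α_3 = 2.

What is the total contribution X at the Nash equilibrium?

Startup i's FOC: ∂u_i/∂x_i = α_i − x_i = 0, so x_i* = α_i.
NE contributions = (5, 4, 2); X = 11.

11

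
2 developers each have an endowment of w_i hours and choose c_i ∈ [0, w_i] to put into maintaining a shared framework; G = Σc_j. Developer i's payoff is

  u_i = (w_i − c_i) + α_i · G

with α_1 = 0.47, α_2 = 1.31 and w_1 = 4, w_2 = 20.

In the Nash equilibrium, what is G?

20

∂u_i/∂c_i = α_i − 1, so developer i contributes w_i if α_i > 1, else 0.
α_i > 1 for i ∈ {2}; NE contributions (0, 20), G = 20.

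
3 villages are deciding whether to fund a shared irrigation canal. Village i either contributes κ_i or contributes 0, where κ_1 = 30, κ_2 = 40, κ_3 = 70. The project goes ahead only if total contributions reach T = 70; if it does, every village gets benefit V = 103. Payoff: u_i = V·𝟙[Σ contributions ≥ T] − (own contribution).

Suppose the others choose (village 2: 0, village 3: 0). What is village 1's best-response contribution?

Others' total = 0. Even contributing 30 gives 30 < 70: no benefit either way.
Best response: 0.

0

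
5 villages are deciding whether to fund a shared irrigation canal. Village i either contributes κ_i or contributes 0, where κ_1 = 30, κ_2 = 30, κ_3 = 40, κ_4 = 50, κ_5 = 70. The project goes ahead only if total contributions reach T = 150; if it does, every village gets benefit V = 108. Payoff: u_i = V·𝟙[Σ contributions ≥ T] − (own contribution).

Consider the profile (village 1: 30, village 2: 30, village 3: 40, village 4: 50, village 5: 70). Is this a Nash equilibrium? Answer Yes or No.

No

Total = 220 ≥ 150: provided.
Village 1 (pledges 30, payoff 78): dropping to 0 → total 190, payoff 108. Profitable deviation.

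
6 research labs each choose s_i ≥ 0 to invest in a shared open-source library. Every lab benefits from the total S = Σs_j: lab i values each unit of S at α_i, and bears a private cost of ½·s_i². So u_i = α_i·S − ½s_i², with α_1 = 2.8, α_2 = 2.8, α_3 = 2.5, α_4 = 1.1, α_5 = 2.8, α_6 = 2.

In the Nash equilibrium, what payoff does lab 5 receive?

Lab i's FOC: ∂u_i/∂s_i = α_i − s_i = 0, so s_i* = α_i.
NE contributions = (2.8, 2.8, 2.5, 1.1, 2.8, 2); S = 14.
u_5 = α_5·S − ½·(s_5)² = 2.8·14 − ½·2.8² = 35.28.

35.28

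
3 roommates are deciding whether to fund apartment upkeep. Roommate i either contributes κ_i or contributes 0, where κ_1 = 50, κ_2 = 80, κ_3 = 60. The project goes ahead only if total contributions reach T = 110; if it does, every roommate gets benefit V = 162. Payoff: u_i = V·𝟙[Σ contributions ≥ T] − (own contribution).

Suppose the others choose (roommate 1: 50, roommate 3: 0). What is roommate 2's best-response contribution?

80

Others' total = 50. Contributing 80 brings total to 130 ≥ 110: gain V − κ_2 = 82.
Best response: 80.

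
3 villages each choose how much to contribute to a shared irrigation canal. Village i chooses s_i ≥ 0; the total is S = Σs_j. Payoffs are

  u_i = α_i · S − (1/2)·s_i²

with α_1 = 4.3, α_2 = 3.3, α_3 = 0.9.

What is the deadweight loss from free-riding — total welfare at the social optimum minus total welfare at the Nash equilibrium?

51.22

Village i's FOC: ∂u_i/∂s_i = α_i − s_i = 0, so s_i* = α_i.
NE contributions = (4.3, 3.3, 0.9); S = 8.5.
W^NE = (Σα)·S − ½Σα_i² = 8.5² − ½·30.19 = 57.155.
Planner sets s_i = Σα_j = 8.5 for every i, so S^SO = 3·8.5 = 25.5.
W^SO = (Σα)·S^SO − ½·3·(Σα)² = (3/2)·8.5² = 108.375.
Deadweight loss = W^SO − W^NE = 51.22.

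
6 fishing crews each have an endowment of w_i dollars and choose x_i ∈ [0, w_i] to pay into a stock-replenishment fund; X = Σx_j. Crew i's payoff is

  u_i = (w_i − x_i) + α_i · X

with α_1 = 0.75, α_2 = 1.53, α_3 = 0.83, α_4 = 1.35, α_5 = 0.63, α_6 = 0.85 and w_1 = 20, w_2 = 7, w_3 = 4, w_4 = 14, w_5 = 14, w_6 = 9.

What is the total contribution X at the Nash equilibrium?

21

∂u_i/∂x_i = α_i − 1, so crew i contributes w_i if α_i > 1, else 0.
α_i > 1 for i ∈ {2, 4}; NE contributions (0, 7, 0, 14, 0, 0), X = 21.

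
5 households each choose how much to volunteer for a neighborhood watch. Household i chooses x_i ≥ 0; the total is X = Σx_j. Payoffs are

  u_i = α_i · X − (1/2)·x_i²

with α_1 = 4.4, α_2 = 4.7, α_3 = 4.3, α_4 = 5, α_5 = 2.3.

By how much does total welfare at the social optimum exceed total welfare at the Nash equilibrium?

Household i's FOC: ∂u_i/∂x_i = α_i − x_i = 0, so x_i* = α_i.
NE contributions = (4.4, 4.7, 4.3, 5, 2.3); X = 20.7.
W^NE = (Σα)·X − ½Σα_i² = 20.7² − ½·90.23 = 383.375.
Planner sets x_i = Σα_j = 20.7 for every i, so X^SO = 5·20.7 = 103.5.
W^SO = (Σα)·X^SO − ½·5·(Σα)² = (5/2)·20.7² = 1071.225.
Deadweight loss = W^SO − W^NE = 687.85.

687.85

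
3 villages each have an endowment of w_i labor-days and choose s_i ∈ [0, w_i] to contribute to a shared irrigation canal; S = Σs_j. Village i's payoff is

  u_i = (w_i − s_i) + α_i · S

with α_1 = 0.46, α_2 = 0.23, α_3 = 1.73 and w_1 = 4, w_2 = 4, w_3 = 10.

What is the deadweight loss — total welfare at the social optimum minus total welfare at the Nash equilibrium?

∂u_i/∂s_i = α_i − 1, so village i contributes w_i if α_i > 1, else 0.
α_i > 1 for i ∈ {3}; NE contributions (0, 0, 10), S = 10.
W^NE = Σw_i − S^NE + (Σα_i)·S^NE = 18 + 1.42·10 = 32.2.
Planner: ∂(Σu_j)/∂s_i = Σα_j − 1 = 1.42 > 0, so everyone contributes w_i; S^SO = 18, W^SO = 18 + 1.42·18 = 43.56.
Deadweight loss = 11.36.

11.36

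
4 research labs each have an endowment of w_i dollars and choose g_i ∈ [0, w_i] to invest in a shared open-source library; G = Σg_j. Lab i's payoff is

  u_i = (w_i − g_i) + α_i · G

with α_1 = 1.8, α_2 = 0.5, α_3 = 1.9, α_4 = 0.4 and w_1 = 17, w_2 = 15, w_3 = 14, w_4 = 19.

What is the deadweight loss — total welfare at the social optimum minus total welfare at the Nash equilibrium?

122.4

∂u_i/∂g_i = α_i − 1, so lab i contributes w_i if α_i > 1, else 0.
α_i > 1 for i ∈ {1, 3}; NE contributions (17, 0, 14, 0), G = 31.
W^NE = Σw_i − G^NE + (Σα_i)·G^NE = 65 + 3.6·31 = 176.6.
Planner: ∂(Σu_j)/∂g_i = Σα_j − 1 = 3.6 > 0, so everyone contributes w_i; G^SO = 65, W^SO = 65 + 3.6·65 = 299.
Deadweight loss = 122.4.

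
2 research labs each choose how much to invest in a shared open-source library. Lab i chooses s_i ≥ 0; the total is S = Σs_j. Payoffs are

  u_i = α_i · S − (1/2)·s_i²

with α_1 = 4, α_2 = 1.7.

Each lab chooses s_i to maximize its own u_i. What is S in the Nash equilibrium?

5.7

Lab i's FOC: ∂u_i/∂s_i = α_i − s_i = 0, so s_i* = α_i.
NE contributions = (4, 1.7); S = 5.7.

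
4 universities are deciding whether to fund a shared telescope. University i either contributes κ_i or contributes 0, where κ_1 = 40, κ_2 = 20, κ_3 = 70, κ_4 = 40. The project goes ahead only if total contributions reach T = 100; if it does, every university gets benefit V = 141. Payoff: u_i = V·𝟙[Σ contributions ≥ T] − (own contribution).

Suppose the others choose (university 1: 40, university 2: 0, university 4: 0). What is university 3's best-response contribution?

70

Others' total = 40. Contributing 70 brings total to 110 ≥ 100: gain V − κ_3 = 71.
Best response: 70.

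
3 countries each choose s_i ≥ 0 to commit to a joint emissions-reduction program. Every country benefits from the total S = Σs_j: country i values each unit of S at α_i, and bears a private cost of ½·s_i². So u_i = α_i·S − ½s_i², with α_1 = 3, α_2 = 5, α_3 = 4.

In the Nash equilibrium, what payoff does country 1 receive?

31.5

Country i's FOC: ∂u_i/∂s_i = α_i − s_i = 0, so s_i* = α_i.
NE contributions = (3, 5, 4); S = 12.
u_1 = α_1·S − ½·(s_1)² = 3·12 − ½·3² = 31.5.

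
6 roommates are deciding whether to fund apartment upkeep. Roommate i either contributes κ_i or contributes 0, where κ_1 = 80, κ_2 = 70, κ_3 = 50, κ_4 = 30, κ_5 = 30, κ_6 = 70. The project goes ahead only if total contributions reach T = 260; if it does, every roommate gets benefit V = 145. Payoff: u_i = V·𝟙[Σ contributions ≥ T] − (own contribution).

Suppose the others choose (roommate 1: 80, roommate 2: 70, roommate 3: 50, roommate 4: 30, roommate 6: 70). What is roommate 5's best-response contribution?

Others' total = 300 ≥ 260; contributing adds cost 30 for no extra benefit.
Best response: 0.

0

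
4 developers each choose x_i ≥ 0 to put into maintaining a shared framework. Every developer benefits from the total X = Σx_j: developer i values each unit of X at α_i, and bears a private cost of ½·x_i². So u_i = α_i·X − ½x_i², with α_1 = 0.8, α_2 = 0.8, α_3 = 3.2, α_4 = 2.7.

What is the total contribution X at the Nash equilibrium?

7.5

Developer i's FOC: ∂u_i/∂x_i = α_i − x_i = 0, so x_i* = α_i.
NE contributions = (0.8, 0.8, 3.2, 2.7); X = 7.5.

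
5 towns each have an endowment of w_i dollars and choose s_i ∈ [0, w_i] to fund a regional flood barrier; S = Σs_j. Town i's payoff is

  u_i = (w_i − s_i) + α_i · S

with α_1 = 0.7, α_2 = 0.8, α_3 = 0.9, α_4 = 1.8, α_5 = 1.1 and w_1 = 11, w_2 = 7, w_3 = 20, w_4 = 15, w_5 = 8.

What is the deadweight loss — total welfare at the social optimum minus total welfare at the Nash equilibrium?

163.4

∂u_i/∂s_i = α_i − 1, so town i contributes w_i if α_i > 1, else 0.
α_i > 1 for i ∈ {4, 5}; NE contributions (0, 0, 0, 15, 8), S = 23.
W^NE = Σw_i − S^NE + (Σα_i)·S^NE = 61 + 4.3·23 = 159.9.
Planner: ∂(Σu_j)/∂s_i = Σα_j − 1 = 4.3 > 0, so everyone contributes w_i; S^SO = 61, W^SO = 61 + 4.3·61 = 323.3.
Deadweight loss = 163.4.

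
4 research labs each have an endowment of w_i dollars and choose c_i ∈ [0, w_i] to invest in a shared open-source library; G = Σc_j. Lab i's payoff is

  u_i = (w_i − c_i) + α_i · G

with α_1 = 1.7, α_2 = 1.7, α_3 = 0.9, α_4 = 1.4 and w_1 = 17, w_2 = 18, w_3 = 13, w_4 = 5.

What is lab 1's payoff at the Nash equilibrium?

68

∂u_i/∂c_i = α_i − 1, so lab i contributes w_i if α_i > 1, else 0.
α_i > 1 for i ∈ {1, 2, 4}; NE contributions (17, 18, 0, 5), G = 40.
u_1 = (17 − 17) + 1.7·40 = 68.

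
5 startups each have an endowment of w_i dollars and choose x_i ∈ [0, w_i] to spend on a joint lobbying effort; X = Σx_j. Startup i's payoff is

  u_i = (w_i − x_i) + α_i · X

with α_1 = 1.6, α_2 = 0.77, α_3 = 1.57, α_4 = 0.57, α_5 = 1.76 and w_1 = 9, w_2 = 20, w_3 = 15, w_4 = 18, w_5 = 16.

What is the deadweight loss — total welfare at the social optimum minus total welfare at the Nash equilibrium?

200.26

∂u_i/∂x_i = α_i − 1, so startup i contributes w_i if α_i > 1, else 0.
α_i > 1 for i ∈ {1, 3, 5}; NE contributions (9, 0, 15, 0, 16), X = 40.
W^NE = Σw_i − X^NE + (Σα_i)·X^NE = 78 + 5.27·40 = 288.8.
Planner: ∂(Σu_j)/∂x_i = Σα_j − 1 = 5.27 > 0, so everyone contributes w_i; X^SO = 78, W^SO = 78 + 5.27·78 = 489.06.
Deadweight loss = 200.26.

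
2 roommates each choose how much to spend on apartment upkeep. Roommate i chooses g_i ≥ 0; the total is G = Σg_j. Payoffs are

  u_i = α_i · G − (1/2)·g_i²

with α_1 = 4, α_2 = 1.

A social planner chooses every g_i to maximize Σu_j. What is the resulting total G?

10

Planner FOC: ∂(Σu_j)/∂g_i = (Σα_j) − g_i = 0, so g_i^SO = Σα_j = 5 for every i; G^SO = 10.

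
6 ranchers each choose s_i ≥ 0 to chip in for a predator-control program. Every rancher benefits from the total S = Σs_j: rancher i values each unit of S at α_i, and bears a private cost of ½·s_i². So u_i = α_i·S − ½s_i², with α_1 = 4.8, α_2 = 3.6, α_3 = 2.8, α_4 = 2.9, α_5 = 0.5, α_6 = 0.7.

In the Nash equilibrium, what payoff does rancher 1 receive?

Rancher i's FOC: ∂u_i/∂s_i = α_i − s_i = 0, so s_i* = α_i.
NE contributions = (4.8, 3.6, 2.8, 2.9, 0.5, 0.7); S = 15.3.
u_1 = α_1·S − ½·(s_1)² = 4.8·15.3 − ½·4.8² = 61.92.

61.92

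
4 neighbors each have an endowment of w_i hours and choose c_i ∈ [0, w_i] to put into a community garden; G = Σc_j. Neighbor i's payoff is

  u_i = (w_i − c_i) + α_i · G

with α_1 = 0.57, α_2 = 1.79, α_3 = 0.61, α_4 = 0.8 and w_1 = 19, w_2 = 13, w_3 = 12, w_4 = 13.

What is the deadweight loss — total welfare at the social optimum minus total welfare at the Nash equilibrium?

∂u_i/∂c_i = α_i − 1, so neighbor i contributes w_i if α_i > 1, else 0.
α_i > 1 for i ∈ {2}; NE contributions (0, 13, 0, 0), G = 13.
W^NE = Σw_i − G^NE + (Σα_i)·G^NE = 57 + 2.77·13 = 93.01.
Planner: ∂(Σu_j)/∂c_i = Σα_j − 1 = 2.77 > 0, so everyone contributes w_i; G^SO = 57, W^SO = 57 + 2.77·57 = 214.89.
Deadweight loss = 121.88.

121.88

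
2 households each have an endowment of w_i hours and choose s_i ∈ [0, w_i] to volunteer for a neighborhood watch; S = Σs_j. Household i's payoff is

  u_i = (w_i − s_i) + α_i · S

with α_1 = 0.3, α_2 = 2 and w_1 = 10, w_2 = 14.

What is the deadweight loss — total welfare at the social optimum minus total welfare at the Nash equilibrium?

∂u_i/∂s_i = α_i − 1, so household i contributes w_i if α_i > 1, else 0.
α_i > 1 for i ∈ {2}; NE contributions (0, 14), S = 14.
W^NE = Σw_i − S^NE + (Σα_i)·S^NE = 24 + 1.3·14 = 42.2.
Planner: ∂(Σu_j)/∂s_i = Σα_j − 1 = 1.3 > 0, so everyone contributes w_i; S^SO = 24, W^SO = 24 + 1.3·24 = 55.2.
Deadweight loss = 13.

13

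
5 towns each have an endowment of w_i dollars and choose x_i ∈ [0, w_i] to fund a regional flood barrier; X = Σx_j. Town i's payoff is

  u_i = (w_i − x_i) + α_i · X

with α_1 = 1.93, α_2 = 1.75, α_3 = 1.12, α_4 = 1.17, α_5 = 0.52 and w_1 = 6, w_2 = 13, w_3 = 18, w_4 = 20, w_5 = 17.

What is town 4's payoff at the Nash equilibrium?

∂u_i/∂x_i = α_i − 1, so town i contributes w_i if α_i > 1, else 0.
α_i > 1 for i ∈ {1, 2, 3, 4}; NE contributions (6, 13, 18, 20, 0), X = 57.
u_4 = (20 − 20) + 1.17·57 = 66.69.

66.69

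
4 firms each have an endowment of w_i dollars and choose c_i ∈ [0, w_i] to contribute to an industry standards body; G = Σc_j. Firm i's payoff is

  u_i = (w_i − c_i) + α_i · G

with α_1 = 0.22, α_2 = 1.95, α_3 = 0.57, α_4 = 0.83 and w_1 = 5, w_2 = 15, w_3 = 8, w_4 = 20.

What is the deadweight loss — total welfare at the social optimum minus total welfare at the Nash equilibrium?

84.81

∂u_i/∂c_i = α_i − 1, so firm i contributes w_i if α_i > 1, else 0.
α_i > 1 for i ∈ {2}; NE contributions (0, 15, 0, 0), G = 15.
W^NE = Σw_i − G^NE + (Σα_i)·G^NE = 48 + 2.57·15 = 86.55.
Planner: ∂(Σu_j)/∂c_i = Σα_j − 1 = 2.57 > 0, so everyone contributes w_i; G^SO = 48, W^SO = 48 + 2.57·48 = 171.36.
Deadweight loss = 84.81.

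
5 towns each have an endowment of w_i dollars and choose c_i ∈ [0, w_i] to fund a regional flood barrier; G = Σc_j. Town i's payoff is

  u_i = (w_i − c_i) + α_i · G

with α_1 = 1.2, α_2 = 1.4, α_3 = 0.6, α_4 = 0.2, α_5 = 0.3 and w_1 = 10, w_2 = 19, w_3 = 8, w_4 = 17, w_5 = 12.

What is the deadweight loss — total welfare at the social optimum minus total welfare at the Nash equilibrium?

99.9

∂u_i/∂c_i = α_i − 1, so town i contributes w_i if α_i > 1, else 0.
α_i > 1 for i ∈ {1, 2}; NE contributions (10, 19, 0, 0, 0), G = 29.
W^NE = Σw_i − G^NE + (Σα_i)·G^NE = 66 + 2.7·29 = 144.3.
Planner: ∂(Σu_j)/∂c_i = Σα_j − 1 = 2.7 > 0, so everyone contributes w_i; G^SO = 66, W^SO = 66 + 2.7·66 = 244.2.
Deadweight loss = 99.9.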